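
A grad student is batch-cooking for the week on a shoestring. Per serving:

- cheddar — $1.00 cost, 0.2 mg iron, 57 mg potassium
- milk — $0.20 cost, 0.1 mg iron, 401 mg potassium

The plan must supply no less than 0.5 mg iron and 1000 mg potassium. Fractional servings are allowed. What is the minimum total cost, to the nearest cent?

$1.00

For a min-cost LP with two ≥-constraints, a basic feasible solution has at most two positive variables.
cheddar only: max(0.5/0.2, 1000/57) = 17.54 servings → $17.54.
milk only: max(0.5/0.1, 1000/401) = 5 servings → $1.00.
cheddar + milk with both tight: 1.349 servings and 2.302 servings → $1.81.
So the least-cost plan costs $1.00.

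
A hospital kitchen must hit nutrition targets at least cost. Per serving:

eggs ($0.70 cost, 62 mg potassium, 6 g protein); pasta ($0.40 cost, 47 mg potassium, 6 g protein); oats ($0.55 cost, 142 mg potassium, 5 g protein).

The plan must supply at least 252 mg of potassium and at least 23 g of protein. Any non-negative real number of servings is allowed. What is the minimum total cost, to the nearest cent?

$1.68

At the optimum either one food covers both requirements or two foods hit both targets exactly; no other combination can be cheaper.
eggs only: max(252/62, 23/6) = 4.065 servings → $2.85.
pasta only: max(252/47, 23/6) = 5.362 servings → $2.14.
oats only: max(252/142, 23/5) = 4.6 servings → $2.53.
eggs + pasta: the both-tight solution has a negative serving — not a feasible corner.
eggs + oats with both tight: 3.701 servings and 0.1587 servings → $2.68.
pasta + oats with both tight: 3.251 servings and 0.6985 servings → $1.68.
Cheapest feasible corner: $1.68.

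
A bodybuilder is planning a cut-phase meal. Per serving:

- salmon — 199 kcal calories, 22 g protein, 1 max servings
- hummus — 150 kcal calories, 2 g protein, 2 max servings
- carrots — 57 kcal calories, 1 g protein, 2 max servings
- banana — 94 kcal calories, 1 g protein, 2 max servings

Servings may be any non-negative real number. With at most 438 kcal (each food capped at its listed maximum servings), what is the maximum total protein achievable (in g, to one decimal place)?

25.7 g

Protein per kcal: salmon 0.1106, carrots 0.01754, hummus 0.01333, banana 0.01064.
Take 1 serving of salmon: uses 199 kcal, +22.0 g protein (running total 22.0 g).
Take 2 servings of carrots: uses 114 kcal, +2.0 g protein (running total 24.0 g).
Take 0.8333 servings of hummus: uses 125 kcal, +1.7 g protein (running total 25.7 g).
Filling greedily by protein-per-kcal is optimal for one linear limit, giving 25.7 g.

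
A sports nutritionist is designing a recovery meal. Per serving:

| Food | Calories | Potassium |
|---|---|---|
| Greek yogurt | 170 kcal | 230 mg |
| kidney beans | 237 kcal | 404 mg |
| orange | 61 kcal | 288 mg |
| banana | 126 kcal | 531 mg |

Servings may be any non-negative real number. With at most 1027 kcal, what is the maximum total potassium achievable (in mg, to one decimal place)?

Potassium per kcal: orange 4.721, banana 4.214, kidney beans 1.705, Greek yogurt 1.353.
With no serving limits, spend the whole calories allowance on orange: 1027 kcal / 61 kcal × 288 mg = 4848.8 mg.

4848.8 mg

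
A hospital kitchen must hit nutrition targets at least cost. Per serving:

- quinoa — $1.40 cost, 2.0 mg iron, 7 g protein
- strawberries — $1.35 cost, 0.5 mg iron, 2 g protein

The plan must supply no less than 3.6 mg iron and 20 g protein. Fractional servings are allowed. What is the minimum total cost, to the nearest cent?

Compare the cost at each extreme point of the feasible region.
quinoa only: max(3.6/2.0, 20/7) = 2.857 servings → $4.00.
strawberries only: max(3.6/0.5, 20/2) = 10 servings → $13.50.
quinoa + strawberries: intersection lies outside the first quadrant.
The minimum over all feasible corners is $4.00.

$4.00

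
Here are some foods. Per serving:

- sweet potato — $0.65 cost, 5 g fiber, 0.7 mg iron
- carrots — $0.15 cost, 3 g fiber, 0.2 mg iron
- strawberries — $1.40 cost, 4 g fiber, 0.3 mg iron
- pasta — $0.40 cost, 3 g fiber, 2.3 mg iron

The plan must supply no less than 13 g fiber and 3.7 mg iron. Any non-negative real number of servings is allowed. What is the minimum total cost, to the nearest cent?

At the optimum either one food covers both requirements or two foods hit both targets exactly; no other combination can be cheaper.
sweet potato only: max(13/5, 3.7/0.7) = 5.286 servings → $3.44.
carrots only: max(13/3, 3.7/0.2) = 18.5 servings → $2.77.
strawberries only: max(13/4, 3.7/0.3) = 12.33 servings → $17.27.
pasta only: max(13/3, 3.7/2.3) = 4.333 servings → $1.73.
sweet potato + carrots with both targets exact would need a negative amount; discard.
sweet potato + strawberries: the both-tight solution has a negative serving — not a feasible corner.
sweet potato + pasta with both tight: 2 servings and 1 serving → $1.70.
carrots + strawberries: the both-tight solution has a negative serving — not a feasible corner.
carrots + pasta with both tight: 2.984 servings and 1.349 servings → $0.99.
strawberries + pasta with both tight: 2.265 servings and 1.313 servings → $3.70.
Cheapest feasible corner: $0.99.

$0.99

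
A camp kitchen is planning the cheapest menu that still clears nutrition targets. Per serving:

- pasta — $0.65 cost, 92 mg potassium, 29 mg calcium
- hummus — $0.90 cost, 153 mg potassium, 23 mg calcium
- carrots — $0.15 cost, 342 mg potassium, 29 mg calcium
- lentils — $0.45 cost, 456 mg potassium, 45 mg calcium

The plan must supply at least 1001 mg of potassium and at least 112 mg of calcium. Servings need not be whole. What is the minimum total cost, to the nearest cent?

Minimising a linear cost over {potassium ≥ 1001, calcium ≥ 112, servings ≥ 0} — the optimum is at a vertex, using one or two foods.
pasta only: max(1001/92, 112/29) = 10.88 servings → $7.07.
hummus only: max(1001/153, 112/23) = 6.542 servings → $5.89.
carrots only: max(1001/342, 112/29) = 3.862 servings → $0.58.
lentils only: max(1001/456, 112/45) = 2.489 servings → $1.12.
pasta + hummus: the both-tight solution has a negative serving — not a feasible corner.
pasta + carrots with both tight: 1.279 servings and 2.583 servings → $1.22.
pasta + lentils with both tight: 0.6635 servings and 2.061 servings → $1.36.
hummus + carrots with both tight: 2.705 servings and 1.717 servings → $2.69.
hummus + lentils with both tight: 1.673 servings and 1.634 servings → $2.24.
carrots + lentils: the both-tight solution has a negative serving — not a feasible corner.
So the least-cost plan costs $0.58.

$0.58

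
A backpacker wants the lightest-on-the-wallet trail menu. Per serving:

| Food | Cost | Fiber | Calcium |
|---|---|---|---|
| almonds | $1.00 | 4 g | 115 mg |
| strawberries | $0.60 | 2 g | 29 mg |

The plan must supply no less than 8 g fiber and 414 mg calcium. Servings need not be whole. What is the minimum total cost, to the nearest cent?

An LP optimum is at a vertex; with two nutrient constraints at most two foods are used. Check each candidate.
almonds only: max(8/4, 414/115) = 3.6 servings → $3.60.
strawberries only: max(8/2, 414/29) = 14.28 servings → $8.57.
almonds + strawberries: intersection lies outside the first quadrant.
The minimum over all feasible corners is $3.60.

$3.60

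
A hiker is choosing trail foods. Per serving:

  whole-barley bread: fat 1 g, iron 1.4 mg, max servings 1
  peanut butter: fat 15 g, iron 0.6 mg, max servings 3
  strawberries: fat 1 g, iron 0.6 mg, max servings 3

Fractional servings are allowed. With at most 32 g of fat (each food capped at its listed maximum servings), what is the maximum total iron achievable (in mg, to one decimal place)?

Iron per g fat: whole-barley bread 1.4, strawberries 0.6, peanut butter 0.04.
Take 1 serving of whole-barley bread: uses 1 g fat, +1.4 mg iron (running total 1.4 mg).
Take 3 servings of strawberries: uses 3 g fat, +1.8 mg iron (running total 3.2 mg).
Take 1.867 servings of peanut butter: uses 28 g fat, +1.1 mg iron (running total 4.3 mg).
Filling greedily by iron-per-g fat is optimal for one linear limit, giving 4.3 mg.

4.3 mg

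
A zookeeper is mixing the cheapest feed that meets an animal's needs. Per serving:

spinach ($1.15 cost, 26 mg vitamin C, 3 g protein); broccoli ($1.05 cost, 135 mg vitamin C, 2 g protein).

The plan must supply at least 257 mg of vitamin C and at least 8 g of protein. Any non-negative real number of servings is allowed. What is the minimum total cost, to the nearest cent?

Check every corner: each single food scaled to meet both minima, and each pair solved so both constraints bind.
spinach only: max(257/26, 8/3) = 9.885 servings → $11.37.
broccoli only: max(257/135, 8/2) = 4 servings → $4.20.
spinach + broccoli with both tight: 1.603 servings and 1.595 servings → $3.52.
So the least-cost plan costs $3.52.

$3.52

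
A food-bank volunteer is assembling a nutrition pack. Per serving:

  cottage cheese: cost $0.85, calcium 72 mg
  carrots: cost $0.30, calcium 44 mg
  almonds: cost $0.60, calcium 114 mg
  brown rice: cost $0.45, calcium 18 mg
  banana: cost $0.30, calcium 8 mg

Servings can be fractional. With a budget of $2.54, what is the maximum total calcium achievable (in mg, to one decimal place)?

482.6 mg

Calcium per dollar: almonds 190, carrots 146.7, cottage cheese 84.71, brown rice 40, banana 26.67.
With no serving limits, spend the whole cost allowance on almonds: $2.54 / $0.60 × 114 mg = 482.6 mg.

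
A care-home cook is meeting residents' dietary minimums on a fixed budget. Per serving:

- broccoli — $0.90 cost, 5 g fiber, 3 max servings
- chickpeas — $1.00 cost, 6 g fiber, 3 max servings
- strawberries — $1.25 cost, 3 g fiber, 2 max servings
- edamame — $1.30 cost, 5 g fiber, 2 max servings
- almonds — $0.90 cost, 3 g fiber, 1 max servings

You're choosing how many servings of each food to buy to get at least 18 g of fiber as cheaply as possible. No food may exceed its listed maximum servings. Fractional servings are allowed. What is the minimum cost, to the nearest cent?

Cost per g of fiber: chickpeas $0.1667, broccoli $0.1800, edamame $0.2600, almonds $0.3000, strawberries $0.4167.
Take 3 servings of chickpeas: +18.0 g fiber for $3.00 (total $3.00, still need 0.0 g).
Filling from the cheapest source first is optimal under one linear minimum: $3.00.

$3.00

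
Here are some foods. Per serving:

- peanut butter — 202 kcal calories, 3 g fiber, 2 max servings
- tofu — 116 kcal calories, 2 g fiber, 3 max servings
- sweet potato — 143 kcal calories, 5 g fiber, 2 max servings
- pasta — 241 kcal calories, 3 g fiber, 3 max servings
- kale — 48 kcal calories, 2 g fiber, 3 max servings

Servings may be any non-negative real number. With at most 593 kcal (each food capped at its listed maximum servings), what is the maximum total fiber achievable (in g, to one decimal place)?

Fiber per kcal: kale 0.04167, sweet potato 0.03497, tofu 0.01724, peanut butter 0.01485, pasta 0.01245.
Take 3 servings of kale: uses 144 kcal, +6.0 g fiber (running total 6.0 g).
Take 2 servings of sweet potato: uses 286 kcal, +10.0 g fiber (running total 16.0 g).
Take 1.405 servings of tofu: uses 163 kcal, +2.8 g fiber (running total 18.8 g).
Greedy by best ratio exhausts the calories allowance optimally: 18.8 g.

18.8 g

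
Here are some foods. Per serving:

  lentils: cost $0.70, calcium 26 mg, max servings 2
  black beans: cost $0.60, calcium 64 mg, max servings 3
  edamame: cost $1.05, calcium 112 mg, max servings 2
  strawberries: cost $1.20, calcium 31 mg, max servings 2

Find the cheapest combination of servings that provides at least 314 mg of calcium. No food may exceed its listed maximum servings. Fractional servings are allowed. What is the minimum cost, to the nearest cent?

Cost per mg of calcium: black beans $0.0094, edamame $0.0094, lentils $0.0269, strawberries $0.0387.
Take 3 servings of black beans: +192.0 mg calcium for $1.80 (total $1.80, still need 122.0 mg).
Take 1.089 servings of edamame: +122.0 mg calcium for $1.14 (total $2.94, still need 0.0 mg).
Greedy by cheapest-per-mg is optimal for a single linear constraint, so the minimum cost is $2.94.

$2.94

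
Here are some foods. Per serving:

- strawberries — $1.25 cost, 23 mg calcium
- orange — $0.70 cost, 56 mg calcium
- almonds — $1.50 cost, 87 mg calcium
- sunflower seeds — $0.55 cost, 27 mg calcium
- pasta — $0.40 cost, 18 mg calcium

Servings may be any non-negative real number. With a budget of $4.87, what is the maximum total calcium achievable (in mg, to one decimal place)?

Calcium per dollar: orange 80, almonds 58, sunflower seeds 49.09, pasta 45, strawberries 18.4.
With no serving limits, spend the whole cost allowance on orange: $4.87 / $0.70 × 56 mg = 389.6 mg.

389.6 mg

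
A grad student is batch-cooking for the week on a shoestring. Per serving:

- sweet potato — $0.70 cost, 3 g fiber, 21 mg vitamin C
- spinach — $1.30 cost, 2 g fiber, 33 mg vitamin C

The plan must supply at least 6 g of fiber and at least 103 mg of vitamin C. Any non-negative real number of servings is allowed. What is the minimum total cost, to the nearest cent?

With two linear requirements the optimum uses one or two foods; enumerate the corners.
sweet potato only: max(6/3, 103/21) = 4.905 servings → $3.43.
spinach only: max(6/2, 103/33) = 3.121 servings → $4.06.
sweet potato + spinach: intersection lies outside the first quadrant.
Cheapest feasible corner: $3.43.

$3.43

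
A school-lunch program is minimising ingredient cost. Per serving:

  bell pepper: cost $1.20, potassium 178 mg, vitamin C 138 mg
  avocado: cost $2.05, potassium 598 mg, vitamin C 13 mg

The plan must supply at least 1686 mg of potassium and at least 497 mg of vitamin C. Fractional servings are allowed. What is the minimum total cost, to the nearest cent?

$7.80

At the optimum either one food covers both requirements or two foods hit both targets exactly; no other combination can be cheaper.
bell pepper only: max(1686/178, 497/138) = 9.472 servings → $11.37.
avocado only: max(1686/598, 497/13) = 38.23 servings → $78.37.
bell pepper + avocado with both tight: 3.432 servings and 1.798 servings → $7.80.
Cheapest feasible corner: $7.80.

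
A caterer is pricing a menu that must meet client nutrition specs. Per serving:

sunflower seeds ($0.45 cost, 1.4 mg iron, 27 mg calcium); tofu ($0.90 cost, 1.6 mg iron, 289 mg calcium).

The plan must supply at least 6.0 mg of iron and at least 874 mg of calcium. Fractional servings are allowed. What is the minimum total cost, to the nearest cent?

sunflower seeds only: max(6.0/1.4, 874/27) = 32.37 servings → $14.57.
tofu only: max(6.0/1.6, 874/289) = 3.75 servings → $3.38.
sunflower seeds + tofu with both tight: 0.9286 servings and 2.937 servings → $3.06.
So the least-cost plan costs $3.06.

$3.06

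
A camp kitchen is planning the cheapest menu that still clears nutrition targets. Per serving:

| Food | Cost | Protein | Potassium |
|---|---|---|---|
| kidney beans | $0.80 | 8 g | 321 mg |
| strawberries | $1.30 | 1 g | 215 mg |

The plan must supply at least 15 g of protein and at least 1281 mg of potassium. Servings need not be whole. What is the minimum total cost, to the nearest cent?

$3.19

At the optimum either one food covers both requirements or two foods hit both targets exactly; no other combination can be cheaper.
kidney beans only: max(15/8, 1281/321) = 3.991 servings → $3.19.
strawberries only: max(15/1, 1281/215) = 15 servings → $19.50.
kidney beans + strawberries with both tight: 1.39 servings and 3.883 servings → $6.16.
The minimum over all feasible corners is $3.19.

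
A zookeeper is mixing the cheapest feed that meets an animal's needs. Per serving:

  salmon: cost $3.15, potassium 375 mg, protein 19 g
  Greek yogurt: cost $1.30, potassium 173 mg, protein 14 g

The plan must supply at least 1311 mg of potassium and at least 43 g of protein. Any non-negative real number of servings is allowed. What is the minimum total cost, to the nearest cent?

$9.85

Two binding constraints pin down two serving amounts, so the optimal mix uses at most two foods. The candidates are each food alone (scaled to the tighter of potassium/protein) and each pair with both constraints tight.
salmon only: max(1311/375, 43/19) = 3.496 servings → $11.01.
Greek yogurt only: max(1311/173, 43/14) = 7.578 servings → $9.85.
salmon + Greek yogurt: the both-tight solution has a negative serving — not a feasible corner.
The minimum over all feasible corners is $9.85.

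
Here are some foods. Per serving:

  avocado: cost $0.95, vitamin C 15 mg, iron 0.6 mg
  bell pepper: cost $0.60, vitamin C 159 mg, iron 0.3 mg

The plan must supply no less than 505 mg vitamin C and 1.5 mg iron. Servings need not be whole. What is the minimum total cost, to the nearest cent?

Two binding constraints pin down two serving amounts, so the optimal mix uses at most two foods. The candidates are each food alone (scaled to the tighter of vitamin C/iron) and each pair with both constraints tight.
avocado only: max(505/15, 1.5/0.6) = 33.67 servings → $31.98.
bell pepper only: max(505/159, 1.5/0.3) = 5 servings → $3.00.
avocado + bell pepper with both tight: 0.9571 servings and 3.086 servings → $2.76.
The minimum over all feasible corners is $2.76.

$2.76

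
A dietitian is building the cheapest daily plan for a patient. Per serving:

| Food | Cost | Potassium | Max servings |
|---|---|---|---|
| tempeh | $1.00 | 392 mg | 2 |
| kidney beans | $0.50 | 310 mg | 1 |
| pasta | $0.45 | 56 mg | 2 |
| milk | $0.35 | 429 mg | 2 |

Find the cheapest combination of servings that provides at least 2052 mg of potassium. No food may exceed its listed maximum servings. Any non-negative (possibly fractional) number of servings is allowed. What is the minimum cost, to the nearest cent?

$4.00

Cost per mg of potassium: milk $0.0008, kidney beans $0.0016, tempeh $0.0026, pasta $0.0080.
Take 2 servings of milk: +858.0 mg potassium for $0.70 (total $0.70, still need 1194.0 mg).
Take 1 serving of kidney beans: +310.0 mg potassium for $0.50 (total $1.20, still need 884.0 mg).
Take 2 servings of tempeh: +784.0 mg potassium for $2.00 (total $3.20, still need 100.0 mg).
Take 1.786 servings of pasta: +100.0 mg potassium for $0.80 (total $4.00, still need 0.0 mg).
Greedy by cheapest-per-mg is optimal for a single linear constraint, so the minimum cost is $4.00.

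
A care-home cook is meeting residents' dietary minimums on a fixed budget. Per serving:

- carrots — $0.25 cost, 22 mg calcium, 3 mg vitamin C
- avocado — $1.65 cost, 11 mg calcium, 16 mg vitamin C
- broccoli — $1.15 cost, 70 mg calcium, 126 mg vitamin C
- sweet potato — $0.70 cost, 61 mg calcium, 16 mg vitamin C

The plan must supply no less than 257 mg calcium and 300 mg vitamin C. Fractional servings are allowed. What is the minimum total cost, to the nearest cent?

A basic optimal solution has at most two foods positive. Try each food alone and each pair with both targets met exactly.
carrots only: max(257/22, 300/3) = 100 servings → $25.00.
avocado only: max(257/11, 300/16) = 23.36 servings → $38.55.
broccoli only: max(257/70, 300/126) = 3.671 servings → $4.22.
sweet potato only: max(257/61, 300/16) = 18.75 servings → $13.12.
carrots + avocado with both tight: 2.545 servings and 18.27 servings → $30.79.
carrots + broccoli with both tight: 4.443 servings and 2.275 servings → $3.73.
carrots + sweet potato: the both-tight solution has a negative serving — not a feasible corner.
avocado + broccoli: intersection lies outside the first quadrant.
avocado + sweet potato with both tight: 17.73 servings and 1.015 servings → $29.97.
broccoli + sweet potato with both tight: 2.161 servings and 1.733 servings → $3.70.
So the least-cost plan costs $3.70.

$3.70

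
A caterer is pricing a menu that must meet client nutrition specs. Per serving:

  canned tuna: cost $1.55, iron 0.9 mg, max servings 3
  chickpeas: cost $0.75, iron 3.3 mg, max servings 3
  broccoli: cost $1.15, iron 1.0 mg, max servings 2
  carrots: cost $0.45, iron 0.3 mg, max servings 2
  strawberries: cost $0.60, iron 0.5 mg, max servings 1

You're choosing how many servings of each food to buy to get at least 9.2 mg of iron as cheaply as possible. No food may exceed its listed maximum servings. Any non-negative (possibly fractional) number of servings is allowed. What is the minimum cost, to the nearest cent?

Cost per mg of iron: chickpeas $0.2273, broccoli $1.1500, strawberries $1.2000, carrots $1.5000, canned tuna $1.7222.
Take 2.788 servings of chickpeas: +9.2 mg iron for $2.09 (total $2.09, still need 0.0 mg).
Greedy by cheapest-per-mg is optimal for a single linear constraint, so the minimum cost is $2.09.

$2.09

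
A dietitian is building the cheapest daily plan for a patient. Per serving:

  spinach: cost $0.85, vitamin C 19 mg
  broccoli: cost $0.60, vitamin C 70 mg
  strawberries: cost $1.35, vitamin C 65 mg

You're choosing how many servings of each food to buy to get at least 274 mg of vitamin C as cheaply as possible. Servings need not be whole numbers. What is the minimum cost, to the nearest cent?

Cost per mg of vitamin C: broccoli $0.0086, strawberries $0.0208, spinach $0.0447.
With no serving limits, use only broccoli: 274 mg / 70 mg = 3.914 servings × $0.60 = $2.35.

$2.35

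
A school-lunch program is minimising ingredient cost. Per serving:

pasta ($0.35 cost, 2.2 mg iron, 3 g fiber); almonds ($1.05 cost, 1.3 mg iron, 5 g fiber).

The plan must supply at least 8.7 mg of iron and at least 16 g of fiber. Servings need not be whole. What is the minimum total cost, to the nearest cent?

Compare the cost at each extreme point of the feasible region.
pasta only: max(8.7/2.2, 16/3) = 5.333 servings → $1.87.
almonds only: max(8.7/1.3, 16/5) = 6.692 servings → $7.03.
pasta + almonds with both tight: 3.197 servings and 1.282 servings → $2.46.
Cheapest feasible corner: $1.87.

$1.87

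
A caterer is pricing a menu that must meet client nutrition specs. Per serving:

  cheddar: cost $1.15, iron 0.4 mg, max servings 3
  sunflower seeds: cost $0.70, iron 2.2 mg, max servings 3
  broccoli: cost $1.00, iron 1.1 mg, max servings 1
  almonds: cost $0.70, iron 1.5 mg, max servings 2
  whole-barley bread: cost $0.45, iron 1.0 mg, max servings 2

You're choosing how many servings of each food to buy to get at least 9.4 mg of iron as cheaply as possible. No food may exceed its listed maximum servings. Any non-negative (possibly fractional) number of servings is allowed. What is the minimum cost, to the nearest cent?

$3.37

Cost per mg of iron: sunflower seeds $0.3182, whole-barley bread $0.4500, almonds $0.4667, broccoli $0.9091, cheddar $2.8750.
Take 3 servings of sunflower seeds: +6.6 mg iron for $2.10 (total $2.10, still need 2.8 mg).
Take 2 servings of whole-barley bread: +2.0 mg iron for $0.90 (total $3.00, still need 0.8 mg).
Take 0.5333 servings of almonds: +0.8 mg iron for $0.37 (total $3.37, still need 0.0 mg).
Filling from the cheapest source first is optimal under one linear minimum: $3.37.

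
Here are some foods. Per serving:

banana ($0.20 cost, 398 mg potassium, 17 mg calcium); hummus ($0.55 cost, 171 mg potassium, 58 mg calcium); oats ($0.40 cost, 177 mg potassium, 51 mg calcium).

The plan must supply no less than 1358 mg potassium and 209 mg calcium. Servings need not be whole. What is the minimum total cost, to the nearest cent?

$1.76

For a min-cost LP with two ≥-constraints, a basic feasible solution has at most two positive variables.
banana only: max(1358/398, 209/17) = 12.29 servings → $2.46.
hummus only: max(1358/171, 209/58) = 7.942 servings → $4.37.
oats only: max(1358/177, 209/51) = 7.672 servings → $3.07.
banana + hummus with both tight: 2.132 servings and 2.978 servings → $2.06.
banana + oats with both tight: 1.866 servings and 3.476 servings → $1.76.
hummus + oats: the both-tight solution has a negative serving — not a feasible corner.
The minimum over all feasible corners is $1.76.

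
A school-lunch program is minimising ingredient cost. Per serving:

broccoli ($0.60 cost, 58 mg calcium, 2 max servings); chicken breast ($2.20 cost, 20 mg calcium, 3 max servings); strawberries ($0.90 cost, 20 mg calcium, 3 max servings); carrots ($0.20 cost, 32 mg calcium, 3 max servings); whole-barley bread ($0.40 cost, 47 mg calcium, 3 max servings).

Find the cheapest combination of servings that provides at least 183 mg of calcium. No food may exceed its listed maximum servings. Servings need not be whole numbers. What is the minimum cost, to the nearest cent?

Cost per mg of calcium: carrots $0.0063, whole-barley bread $0.0085, broccoli $0.0103, strawberries $0.0450, chicken breast $0.1100.
Take 3 servings of carrots: +96.0 mg calcium for $0.60 (total $0.60, still need 87.0 mg).
Take 1.851 servings of whole-barley bread: +87.0 mg calcium for $0.74 (total $1.34, still need 0.0 mg).
Filling from the cheapest source first is optimal under one linear minimum: $1.34.

$1.34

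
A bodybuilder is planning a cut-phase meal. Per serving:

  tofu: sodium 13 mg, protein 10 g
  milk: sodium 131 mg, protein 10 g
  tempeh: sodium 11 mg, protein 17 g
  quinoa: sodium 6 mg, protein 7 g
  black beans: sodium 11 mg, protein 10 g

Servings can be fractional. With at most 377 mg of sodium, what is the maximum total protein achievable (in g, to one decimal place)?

582.6 g

Protein per mg sodium: tempeh 1.545, quinoa 1.167, black beans 0.9091, tofu 0.7692, milk 0.07634.
With no serving limits, spend the whole sodium allowance on tempeh: 377 mg / 11 mg × 17 g = 582.6 g.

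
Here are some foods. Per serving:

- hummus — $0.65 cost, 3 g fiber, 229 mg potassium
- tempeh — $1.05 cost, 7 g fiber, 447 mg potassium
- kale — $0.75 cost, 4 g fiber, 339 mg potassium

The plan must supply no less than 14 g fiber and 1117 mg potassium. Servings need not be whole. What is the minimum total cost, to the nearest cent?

$2.50

Check every corner: each single food scaled to meet both minima, and each pair solved so both constraints bind.
hummus only: max(14/3, 1117/229) = 4.878 servings → $3.17.
tempeh only: max(14/7, 1117/447) = 2.499 servings → $2.62.
kale only: max(14/4, 1117/339) = 3.5 servings → $2.62.
hummus + tempeh: the both-tight solution has a negative serving — not a feasible corner.
hummus + kale with both tight: 2.752 servings and 1.436 servings → $2.87.
tempeh + kale with both tight: 0.4752 servings and 2.668 servings → $2.50.
The minimum over all feasible corners is $2.50.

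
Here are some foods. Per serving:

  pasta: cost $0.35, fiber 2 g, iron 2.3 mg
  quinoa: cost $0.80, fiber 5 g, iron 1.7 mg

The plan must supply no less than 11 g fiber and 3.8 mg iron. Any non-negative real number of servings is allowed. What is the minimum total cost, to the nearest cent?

The cheapest plan sits at a corner of the feasible region — with two constraints it uses at most two foods.
pasta only: max(11/2, 3.8/2.3) = 5.5 servings → $1.93.
quinoa only: max(11/5, 3.8/1.7) = 2.235 servings → $1.79.
pasta + quinoa with both tight: 0.03704 servings and 2.185 servings → $1.76.
Cheapest feasible corner: $1.76.

$1.76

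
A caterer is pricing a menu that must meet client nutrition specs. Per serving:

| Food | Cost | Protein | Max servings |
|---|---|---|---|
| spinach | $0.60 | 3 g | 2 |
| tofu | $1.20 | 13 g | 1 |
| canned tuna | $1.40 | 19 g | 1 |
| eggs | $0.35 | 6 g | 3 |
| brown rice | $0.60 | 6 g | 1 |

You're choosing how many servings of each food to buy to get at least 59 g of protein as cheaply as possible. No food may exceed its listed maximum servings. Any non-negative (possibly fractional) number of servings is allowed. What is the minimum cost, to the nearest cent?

$4.85

Cost per g of protein: eggs $0.0583, canned tuna $0.0737, tofu $0.0923, brown rice $0.1000, spinach $0.2000.
Take 3 servings of eggs: +18.0 g protein for $1.05 (total $1.05, still need 41.0 g).
Take 1 serving of canned tuna: +19.0 g protein for $1.40 (total $2.45, still need 22.0 g).
Take 1 serving of tofu: +13.0 g protein for $1.20 (total $3.65, still need 9.0 g).
Take 1 serving of brown rice: +6.0 g protein for $0.60 (total $4.25, still need 3.0 g).
Take 1 serving of spinach: +3.0 g protein for $0.60 (total $4.85, still need 0.0 g).
Greedy by cheapest-per-g is optimal for a single linear constraint, so the minimum cost is $4.85.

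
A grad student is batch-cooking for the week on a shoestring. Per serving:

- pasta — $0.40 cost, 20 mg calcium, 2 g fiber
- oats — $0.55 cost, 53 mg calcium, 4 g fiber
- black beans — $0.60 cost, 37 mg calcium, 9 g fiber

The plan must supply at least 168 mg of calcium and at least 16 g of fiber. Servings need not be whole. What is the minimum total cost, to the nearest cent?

$1.86

Two binding constraints pin down two serving amounts, so the optimal mix uses at most two foods. The candidates are each food alone (scaled to the tighter of calcium/fiber) and each pair with both constraints tight.
pasta only: max(168/20, 16/2) = 8.4 servings → $3.36.
oats only: max(168/53, 16/4) = 4 servings → $2.20.
black beans only: max(168/37, 16/9) = 4.541 servings → $2.72.
pasta + oats with both tight: 6.769 servings and 0.6154 servings → $3.05.
pasta + black beans with both targets exact would need a negative amount; discard.
oats + black beans with both tight: 2.796 servings and 0.535 servings → $1.86.
Cheapest feasible corner: $1.86.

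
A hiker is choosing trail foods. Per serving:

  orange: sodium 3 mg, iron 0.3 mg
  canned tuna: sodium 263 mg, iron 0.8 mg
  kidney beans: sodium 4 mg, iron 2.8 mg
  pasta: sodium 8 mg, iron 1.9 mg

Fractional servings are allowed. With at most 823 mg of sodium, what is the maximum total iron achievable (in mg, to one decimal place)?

576.1 mg

Iron per mg sodium: kidney beans 0.7, pasta 0.2375, orange 0.1, canned tuna 0.003042.
With no serving limits, spend the whole sodium allowance on kidney beans: 823 mg / 4 mg × 2.8 mg = 576.1 mg.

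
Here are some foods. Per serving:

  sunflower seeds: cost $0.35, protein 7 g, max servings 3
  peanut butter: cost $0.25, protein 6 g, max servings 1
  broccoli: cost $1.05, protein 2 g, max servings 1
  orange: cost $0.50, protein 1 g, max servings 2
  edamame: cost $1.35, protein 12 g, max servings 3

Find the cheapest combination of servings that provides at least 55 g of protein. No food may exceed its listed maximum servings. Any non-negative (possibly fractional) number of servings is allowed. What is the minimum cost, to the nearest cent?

Cost per g of protein: peanut butter $0.0417, sunflower seeds $0.0500, edamame $0.1125, orange $0.5000, broccoli $0.5250.
Take 1 serving of peanut butter: +6.0 g protein for $0.25 (total $0.25, still need 49.0 g).
Take 3 servings of sunflower seeds: +21.0 g protein for $1.05 (total $1.30, still need 28.0 g).
Take 2.333 servings of edamame: +28.0 g protein for $3.15 (total $4.45, still need 0.0 g).
Filling from the cheapest source first is optimal under one linear minimum: $4.45.

$4.45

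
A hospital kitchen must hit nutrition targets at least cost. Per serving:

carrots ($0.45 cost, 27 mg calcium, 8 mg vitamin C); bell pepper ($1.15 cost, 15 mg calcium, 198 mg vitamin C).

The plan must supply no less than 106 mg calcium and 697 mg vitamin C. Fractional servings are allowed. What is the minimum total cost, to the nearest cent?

$4.86

The cheapest plan sits at a corner of the feasible region — with two constraints it uses at most two foods.
carrots only: max(106/27, 697/8) = 87.12 servings → $39.21.
bell pepper only: max(106/15, 697/198) = 7.067 servings → $8.13.
carrots + bell pepper with both tight: 2.015 servings and 3.439 servings → $4.86.
So the least-cost plan costs $4.86.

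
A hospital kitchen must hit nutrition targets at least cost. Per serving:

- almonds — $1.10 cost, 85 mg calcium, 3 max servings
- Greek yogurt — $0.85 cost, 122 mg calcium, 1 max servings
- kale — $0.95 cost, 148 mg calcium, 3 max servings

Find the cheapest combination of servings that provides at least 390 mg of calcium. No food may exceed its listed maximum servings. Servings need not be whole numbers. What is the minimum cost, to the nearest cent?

Cost per mg of calcium: kale $0.0064, Greek yogurt $0.0070, almonds $0.0129.
Take 2.635 servings of kale: +390.0 mg calcium for $2.50 (total $2.50, still need 0.0 mg).
Filling from the cheapest source first is optimal under one linear minimum: $2.50.

$2.50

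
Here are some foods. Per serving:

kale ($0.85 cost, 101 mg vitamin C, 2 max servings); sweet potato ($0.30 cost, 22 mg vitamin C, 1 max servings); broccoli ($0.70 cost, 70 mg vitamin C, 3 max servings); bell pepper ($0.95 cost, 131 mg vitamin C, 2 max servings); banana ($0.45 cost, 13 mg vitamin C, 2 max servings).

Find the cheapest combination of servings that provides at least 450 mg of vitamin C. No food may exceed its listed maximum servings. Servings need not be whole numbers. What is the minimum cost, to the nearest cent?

$3.48

Cost per mg of vitamin C: bell pepper $0.0073, kale $0.0084, broccoli $0.0100, sweet potato $0.0136, banana $0.0346.
Take 2 servings of bell pepper: +262.0 mg vitamin C for $1.90 (total $1.90, still need 188.0 mg).
Take 1.861 servings of kale: +188.0 mg vitamin C for $1.58 (total $3.48, still need 0.0 mg).
Greedy by cheapest-per-mg is optimal for a single linear constraint, so the minimum cost is $3.48.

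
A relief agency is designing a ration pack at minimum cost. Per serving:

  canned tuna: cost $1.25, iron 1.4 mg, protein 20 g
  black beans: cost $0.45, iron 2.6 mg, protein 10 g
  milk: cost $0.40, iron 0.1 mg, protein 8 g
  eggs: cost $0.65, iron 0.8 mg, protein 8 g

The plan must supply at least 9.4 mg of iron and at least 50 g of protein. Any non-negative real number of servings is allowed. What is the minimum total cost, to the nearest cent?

$2.25

With two linear requirements the optimum uses one or two foods; enumerate the corners.
canned tuna only: max(9.4/1.4, 50/20) = 6.714 servings → $8.39.
black beans only: max(9.4/2.6, 50/10) = 5 servings → $2.25.
milk only: max(9.4/0.1, 50/8) = 94 servings → $37.60.
eggs only: max(9.4/0.8, 50/8) = 11.75 servings → $7.64.
canned tuna + black beans with both tight: 0.9474 servings and 3.105 servings → $2.58.
canned tuna + milk with both targets exact would need a negative amount; discard.
canned tuna + eggs with both targets exact would need a negative amount; discard.
black beans + milk with both tight: 3.545 servings and 1.818 servings → $2.32.
black beans + eggs with both tight: 2.75 servings and 2.812 servings → $3.07.
milk + eggs: the both-tight solution has a negative serving — not a feasible corner.
Cheapest feasible corner: $2.25.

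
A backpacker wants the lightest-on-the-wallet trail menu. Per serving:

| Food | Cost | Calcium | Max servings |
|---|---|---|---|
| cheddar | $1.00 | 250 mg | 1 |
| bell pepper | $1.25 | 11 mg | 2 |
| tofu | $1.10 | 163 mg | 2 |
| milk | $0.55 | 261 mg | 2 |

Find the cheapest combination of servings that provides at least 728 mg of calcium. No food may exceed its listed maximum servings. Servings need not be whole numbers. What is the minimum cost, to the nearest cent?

$1.92

Cost per mg of calcium: milk $0.0021, cheddar $0.0040, tofu $0.0067, bell pepper $0.1136.
Take 2 servings of milk: +522.0 mg calcium for $1.10 (total $1.10, still need 206.0 mg).
Take 0.824 servings of cheddar: +206.0 mg calcium for $0.82 (total $1.92, still need 0.0 mg).
Greedy by cheapest-per-mg is optimal for a single linear constraint, so the minimum cost is $1.92.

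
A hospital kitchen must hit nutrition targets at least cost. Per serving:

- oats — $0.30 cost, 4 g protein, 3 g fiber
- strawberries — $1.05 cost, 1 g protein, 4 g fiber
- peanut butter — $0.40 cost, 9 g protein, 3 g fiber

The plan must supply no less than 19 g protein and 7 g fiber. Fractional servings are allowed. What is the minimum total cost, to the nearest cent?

Check every corner: each single food scaled to meet both minima, and each pair solved so both constraints bind.
oats only: max(19/4, 7/3) = 4.75 servings → $1.43.
strawberries only: max(19/1, 7/4) = 19 servings → $19.95.
peanut butter only: max(19/9, 7/3) = 2.333 servings → $0.93.
oats + strawberries: the both-tight solution has a negative serving — not a feasible corner.
oats + peanut butter with both tight: 0.4 servings and 1.933 servings → $0.89.
strawberries + peanut butter with both tight: 0.1818 servings and 2.091 servings → $1.03.
Cheapest feasible corner: $0.89.

$0.89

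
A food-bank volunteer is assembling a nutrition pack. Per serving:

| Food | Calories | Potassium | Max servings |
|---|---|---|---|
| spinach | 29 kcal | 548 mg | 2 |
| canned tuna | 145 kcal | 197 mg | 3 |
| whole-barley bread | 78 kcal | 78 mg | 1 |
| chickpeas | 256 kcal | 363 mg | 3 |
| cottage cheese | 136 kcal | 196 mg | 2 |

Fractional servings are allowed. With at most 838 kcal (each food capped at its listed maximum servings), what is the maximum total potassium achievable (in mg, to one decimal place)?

2208.3 mg

Potassium per kcal: spinach 18.9, cottage cheese 1.441, chickpeas 1.418, canned tuna 1.359, whole-barley bread 1.
Take 2 servings of spinach: uses 58 kcal, +1096.0 mg potassium (running total 1096.0 mg).
Take 2 servings of cottage cheese: uses 272 kcal, +392.0 mg potassium (running total 1488.0 mg).
Take 1.984 servings of chickpeas: uses 508 kcal, +720.3 mg potassium (running total 2208.3 mg).
Greedy by best ratio exhausts the calories allowance optimally: 2208.3 mg.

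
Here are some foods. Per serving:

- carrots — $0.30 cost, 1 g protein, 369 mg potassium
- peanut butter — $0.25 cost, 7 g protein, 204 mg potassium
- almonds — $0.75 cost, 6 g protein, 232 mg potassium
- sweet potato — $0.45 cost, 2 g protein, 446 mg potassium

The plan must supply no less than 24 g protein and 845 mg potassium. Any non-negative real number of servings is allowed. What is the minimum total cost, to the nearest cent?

At the optimum either one food covers both requirements or two foods hit both targets exactly; no other combination can be cheaper.
carrots only: max(24/1, 845/369) = 24 servings → $7.20.
peanut butter only: max(24/7, 845/204) = 4.142 servings → $1.04.
almonds only: max(24/6, 845/232) = 4 servings → $3.00.
sweet potato only: max(24/2, 845/446) = 12 servings → $5.40.
carrots + peanut butter with both tight: 0.4283 servings and 3.367 servings → $0.97.
carrots + almonds: intersection lies outside the first quadrant.
carrots + sweet potato: intersection lies outside the first quadrant.
peanut butter + almonds with both tight: 1.245 servings and 2.547 servings → $2.22.
peanut butter + sweet potato with both tight: 3.321 servings and 0.3755 servings → $1.00.
almonds + sweet potato: the both-tight solution has a negative serving — not a feasible corner.
The minimum over all feasible corners is $0.97.

$0.97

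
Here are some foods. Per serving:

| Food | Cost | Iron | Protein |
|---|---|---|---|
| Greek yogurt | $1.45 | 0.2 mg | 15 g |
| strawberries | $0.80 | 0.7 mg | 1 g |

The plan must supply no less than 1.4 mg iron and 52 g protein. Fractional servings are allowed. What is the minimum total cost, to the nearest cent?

Greek yogurt only: max(1.4/0.2, 52/15) = 7 servings → $10.15.
strawberries only: max(1.4/0.7, 52/1) = 52 servings → $41.60.
Greek yogurt + strawberries with both tight: 3.398 servings and 1.029 servings → $5.75.
The minimum over all feasible corners is $5.75.

$5.75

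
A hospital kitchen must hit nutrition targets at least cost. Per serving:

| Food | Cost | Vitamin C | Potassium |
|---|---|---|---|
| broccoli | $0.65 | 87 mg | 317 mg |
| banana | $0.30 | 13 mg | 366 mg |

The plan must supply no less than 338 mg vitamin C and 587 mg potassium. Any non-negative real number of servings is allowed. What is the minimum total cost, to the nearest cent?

An LP optimum is at a vertex; with two nutrient constraints at most two foods are used. Check each candidate.
broccoli only: max(338/87, 587/317) = 3.885 servings → $2.53.
banana only: max(338/13, 587/366) = 26 servings → $7.80.
broccoli + banana with both targets exact would need a negative amount; discard.
So the least-cost plan costs $2.53.

$2.53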